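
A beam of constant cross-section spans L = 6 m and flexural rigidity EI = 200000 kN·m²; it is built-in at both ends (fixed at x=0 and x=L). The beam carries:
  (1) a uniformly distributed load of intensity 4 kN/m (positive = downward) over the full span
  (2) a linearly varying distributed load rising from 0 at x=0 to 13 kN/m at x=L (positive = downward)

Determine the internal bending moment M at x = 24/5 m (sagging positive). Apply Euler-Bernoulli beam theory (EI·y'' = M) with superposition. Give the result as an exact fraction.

Load 1 — uniform load w=4 kN/m over full span:
  M_1 = wLx/2 - wL²/12 - wx²/2 = 4·6·(24/5)/2 - 4·6²/12 - 4·(24/5)²/2 = -12/25 kN·m
Load 2 — triangular load w₀=13 kN/m (0→w₀ over full span):
  M_2 = 3w₀Lx/20 - w₀L²/30 - w₀x³/(6L) = 3·13·6·(24/5)/20 - 13·6²/30 - 13·(24/5)³/(6·6) = 78/125 kN·m
Superposition: M = Σ M_i = 18/125 kN·m ≈ 0.144000 kN·m

M(24/5) = 18/125 kN·m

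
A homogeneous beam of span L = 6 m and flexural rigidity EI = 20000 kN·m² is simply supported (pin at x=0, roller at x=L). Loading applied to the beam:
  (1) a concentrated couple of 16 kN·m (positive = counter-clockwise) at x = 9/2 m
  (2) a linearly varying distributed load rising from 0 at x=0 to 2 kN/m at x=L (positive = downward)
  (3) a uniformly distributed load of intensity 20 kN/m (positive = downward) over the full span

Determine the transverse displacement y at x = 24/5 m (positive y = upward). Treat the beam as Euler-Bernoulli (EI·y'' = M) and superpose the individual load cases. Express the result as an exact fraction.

Load 1 — applied couple M₀=16 kN·m at a=9/2 m (b=L-a=3/2):
  y_1 = (M₀x³/(6L)-M₀(x-a)²/2+C₁x)/EI  [x>a] with C₁=M₀(3b²-L²)/(6L)=-13 = (16·(24/5)³/(6·6)-16·((24/5)-(9/2))²/2+(-13)·(24/5))/20000 = -873/1250000 m
Load 2 — triangular load w₀=2 kN/m (0→w₀ over full span):
  y_2 = -w₀x(7L⁴-10L²x²+3x⁴)/(360LEI) = -2·(24/5)·(7·6⁴-10·6²·(24/5)²+3·(24/5)⁴)/(360·6·20000) = -10287/19531250 m
Load 3 — uniform load w=20 kN/m over full span:
  y_3 = -wx(L³-2Lx²+x³)/(24EI) = -20·(24/5)·(6³-2·6·(24/5)²+(24/5)³)/(24·20000) = -783/78125 m
Superposition: y = Σ y_i = -1757421/156250000 m ≈ -0.011247 m

y(24/5) = -1757421/156250000 m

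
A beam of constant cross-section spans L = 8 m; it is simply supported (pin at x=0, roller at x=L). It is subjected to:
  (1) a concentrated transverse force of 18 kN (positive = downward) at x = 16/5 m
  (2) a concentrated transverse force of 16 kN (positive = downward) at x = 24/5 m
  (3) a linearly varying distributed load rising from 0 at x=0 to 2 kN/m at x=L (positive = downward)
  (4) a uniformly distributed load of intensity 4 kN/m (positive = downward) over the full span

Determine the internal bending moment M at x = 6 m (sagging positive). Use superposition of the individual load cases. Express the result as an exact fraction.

Load 1 — point force P=18 kN at a=16/5 m (b=L-a=24/5):
  M_1 = Pa(L-x)/L  [x>a] = 18·(16/5)·(8-6)/8 = 72/5 kN·m
Load 2 — point force P=16 kN at a=24/5 m (b=L-a=16/5):
  M_2 = Pa(L-x)/L  [x>a] = 16·(24/5)·(8-6)/8 = 96/5 kN·m
Load 3 — triangular load w₀=2 kN/m (0→w₀ over full span):
  M_3 = w₀Lx/6 - w₀x³/(6L) = 2·8·6/6 - 2·6³/(6·8) = 7 kN·m
Load 4 — uniform load w=4 kN/m over full span:
  M_4 = wx(L-x)/2 = 4·6·(8-6)/2 = 24 kN·m
Superposition: M = Σ M_i = 323/5 kN·m ≈ 64.600000 kN·m

M(6) = 323/5 kN·m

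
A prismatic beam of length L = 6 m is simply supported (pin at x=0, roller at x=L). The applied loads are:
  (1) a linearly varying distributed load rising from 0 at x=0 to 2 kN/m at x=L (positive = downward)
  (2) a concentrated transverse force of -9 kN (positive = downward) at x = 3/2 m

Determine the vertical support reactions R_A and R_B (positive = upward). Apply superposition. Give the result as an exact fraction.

R_A = -19/4 kN, R_B = 7/4 kN

Load 1 — triangular load w₀=2 kN/m (0→w₀ over full span):
  R_A = w₀L/6 = 2·6/6 = 2 kN
  R_B = w₀L/3 = 2·6/3 = 4 kN
Load 2 — point force P=-9 kN at a=3/2 m (b=L-a=9/2):
  R_A = Pb/L = (-9)·(9/2)/6 = -27/4 kN
  R_B = Pa/L = (-9)·(3/2)/6 = -9/4 kN
Superposition: R_A = -19/4 kN, R_B = 7/4 kN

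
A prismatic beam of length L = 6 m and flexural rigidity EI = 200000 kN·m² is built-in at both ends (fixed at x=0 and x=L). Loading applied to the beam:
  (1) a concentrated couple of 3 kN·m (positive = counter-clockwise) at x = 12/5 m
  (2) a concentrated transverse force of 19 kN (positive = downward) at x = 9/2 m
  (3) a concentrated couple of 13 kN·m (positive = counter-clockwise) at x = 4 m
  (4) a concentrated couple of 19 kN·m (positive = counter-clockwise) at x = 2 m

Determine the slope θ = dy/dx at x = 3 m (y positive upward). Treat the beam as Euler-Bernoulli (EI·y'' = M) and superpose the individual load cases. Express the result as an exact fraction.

θ(3) = -3699/320000000 rad

Load 1 — applied couple M₀=3 kN·m at a=12/5 m (b=L-a=18/5):
  θ_1 = (R_Ax²/2 - M_Ax - M₀(x-a))/EI  [x>a] with R_A=18/25, M_A=9/25 = ((18/25)·3²/2 - (9/25)·3 - 3·(3-(12/5)))/200000 = 9/5000000 rad
Load 2 — point force P=19 kN at a=9/2 m (b=L-a=3/2):
  θ_2 = -Pb²x(2aL-(3a+b)x)/(2L³EI)  [x≤a] = -19·(3/2)²·3·(2·(9/2)·6-(3·(9/2)+(3/2))·3)/(2·6³·200000) = -171/12800000 rad
Load 3 — applied couple M₀=13 kN·m at a=4 m (b=L-a=2):
  θ_3 = (R_Ax²/2 - M_Ax)/EI  [x≤a] with R_A=26/9, M_A=13/3 = ((26/9)·3²/2 - (13/3)·3)/200000 = 0 rad
Load 4 — applied couple M₀=19 kN·m at a=2 m (b=L-a=4):
  θ_4 = (R_Ax²/2 - M_Ax - M₀(x-a))/EI  [x>a] with R_A=38/9, M_A=0 = ((38/9)·3²/2 - 0·3 - 19·(3-2))/200000 = 0 rad
Superposition: θ = Σ θ_i = -3699/320000000 rad ≈ -0.000012 rad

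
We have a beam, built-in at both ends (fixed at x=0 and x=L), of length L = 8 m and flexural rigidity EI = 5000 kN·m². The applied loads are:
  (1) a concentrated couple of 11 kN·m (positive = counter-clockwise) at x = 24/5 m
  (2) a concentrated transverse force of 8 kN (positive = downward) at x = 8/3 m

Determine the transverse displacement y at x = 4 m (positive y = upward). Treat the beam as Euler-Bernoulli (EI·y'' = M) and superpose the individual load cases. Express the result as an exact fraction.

Load 1 — applied couple M₀=11 kN·m at a=24/5 m (b=L-a=16/5):
  y_1 = (R_Ax³/6 - M_Ax²/2)/EI  [x≤a] with R_A=99/50, M_A=88/25 = ((99/50)·4³/6 - (88/25)·4²/2)/5000 = -22/15625 m
Load 2 — point force P=8 kN at a=8/3 m (b=L-a=16/3):
  y_2 = -Pa²(L-x)²(3bL-(3b+a)(L-x))/(6L³EI)  [x>a] = -8·(8/3)²·(8-4)²·(3·(16/3)·8-(3·(16/3)+(8/3))·(8-4))/(6·8³·5000) = -32/10125 m
Superposition: y = Σ y_i = -5782/1265625 m ≈ -0.004568 m

y(4) = -5782/1265625 m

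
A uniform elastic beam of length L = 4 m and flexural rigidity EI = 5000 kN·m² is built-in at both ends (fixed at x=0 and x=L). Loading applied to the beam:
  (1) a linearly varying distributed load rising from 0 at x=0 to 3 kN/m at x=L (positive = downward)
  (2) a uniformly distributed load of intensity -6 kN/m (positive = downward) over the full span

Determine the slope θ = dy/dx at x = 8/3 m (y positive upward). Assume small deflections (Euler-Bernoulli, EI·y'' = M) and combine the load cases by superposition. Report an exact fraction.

Load 1 — triangular load w₀=3 kN/m (0→w₀ over full span):
  θ_1 = -w₀(2x(L-x)(L-2x)(x+2L)+x²(L-x)²)/(120LEI) = -3·(2·(8/3)·(4-(8/3))·(4-2·(8/3))·((8/3)+2·4)+(8/3)²·(4-(8/3))²)/(120·4·5000) = 28/253125 rad
Load 2 — uniform load w=-6 kN/m over full span:
  θ_2 = -wx(L-x)(L-2x)/(12EI) = -(-6)·(8/3)·(4-(8/3))·(4-2·(8/3))/(12·5000) = -8/16875 rad
Superposition: θ = Σ θ_i = -92/253125 rad ≈ -0.000363 rad

θ(8/3) = -92/253125 rad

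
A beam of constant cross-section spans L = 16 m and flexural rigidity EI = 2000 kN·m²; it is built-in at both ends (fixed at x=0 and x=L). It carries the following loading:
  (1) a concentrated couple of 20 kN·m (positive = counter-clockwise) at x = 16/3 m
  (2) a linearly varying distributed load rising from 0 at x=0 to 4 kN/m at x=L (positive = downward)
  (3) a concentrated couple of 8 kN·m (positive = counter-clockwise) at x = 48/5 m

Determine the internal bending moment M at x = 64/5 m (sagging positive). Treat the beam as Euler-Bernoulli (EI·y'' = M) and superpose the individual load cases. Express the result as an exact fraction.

Load 1 — applied couple M₀=20 kN·m at a=16/3 m (b=L-a=32/3):
  M_1 = R_Ax - M_A - M₀  [x>a] with R_A=5/3, M_A=0 = (5/3)·(64/5) - 0 - 20 = 4/3 kN·m
Load 2 — triangular load w₀=4 kN/m (0→w₀ over full span):
  M_2 = 3w₀Lx/20 - w₀L²/30 - w₀x³/(6L) = 3·4·16·(64/5)/20 - 4·16²/30 - 4·(64/5)³/(6·16) = 512/375 kN·m
Load 3 — applied couple M₀=8 kN·m at a=48/5 m (b=L-a=32/5):
  M_3 = R_Ax - M_A - M₀  [x>a] with R_A=18/25, M_A=64/25 = (18/25)·(64/5) - (64/25) - 8 = -168/125 kN·m
Superposition: M = Σ M_i = 508/375 kN·m ≈ 1.354667 kN·m

M(64/5) = 508/375 kN·m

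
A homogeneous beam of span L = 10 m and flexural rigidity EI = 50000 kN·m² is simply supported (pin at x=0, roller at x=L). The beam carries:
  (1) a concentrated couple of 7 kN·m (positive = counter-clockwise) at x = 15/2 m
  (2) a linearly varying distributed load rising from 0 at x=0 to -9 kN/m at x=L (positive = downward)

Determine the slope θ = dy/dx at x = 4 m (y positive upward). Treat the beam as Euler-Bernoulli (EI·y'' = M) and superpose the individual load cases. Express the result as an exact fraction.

θ(4) = 14573/12000000 rad

Load 1 — applied couple M₀=7 kN·m at a=15/2 m (b=L-a=5/2):
  θ_1 = (M₀x²/(2L)+C₁)/EI  [x≤a] with C₁=M₀(3b²-L²)/(6L)=-455/48 = (7·4²/(2·10)+(-455/48))/50000 = -931/12000000 rad
Load 2 — triangular load w₀=-9 kN/m (0→w₀ over full span):
  θ_2 = -w₀(7L⁴-30L²x²+15x⁴)/(360LEI) = -(-9)·(7·10⁴-30·10²·4²+15·4⁴)/(360·10·50000) = 323/250000 rad
Superposition: θ = Σ θ_i = 14573/12000000 rad ≈ 0.001214 rad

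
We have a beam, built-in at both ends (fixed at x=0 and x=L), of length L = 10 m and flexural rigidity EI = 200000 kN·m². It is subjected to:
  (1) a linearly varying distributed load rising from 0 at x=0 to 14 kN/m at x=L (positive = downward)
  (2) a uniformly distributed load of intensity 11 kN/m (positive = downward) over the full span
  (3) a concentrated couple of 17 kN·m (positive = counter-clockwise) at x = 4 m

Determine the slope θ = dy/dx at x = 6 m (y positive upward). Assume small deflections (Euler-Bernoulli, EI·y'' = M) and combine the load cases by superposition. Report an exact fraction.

θ(6) = 2007/6250000 rad

Load 1 — triangular load w₀=14 kN/m (0→w₀ over full span):
  θ_1 = -w₀(2x(L-x)(L-2x)(x+2L)+x²(L-x)²)/(120LEI) = -14·(2·6·(10-6)·(10-2·6)·(6+2·10)+6²·(10-6)²)/(120·10·200000) = 7/62500 rad
Load 2 — uniform load w=11 kN/m over full span:
  θ_2 = -wx(L-x)(L-2x)/(12EI) = -11·6·(10-6)·(10-2·6)/(12·200000) = 11/50000 rad
Load 3 — applied couple M₀=17 kN·m at a=4 m (b=L-a=6):
  θ_3 = (R_Ax²/2 - M_Ax - M₀(x-a))/EI  [x>a] with R_A=306/125, M_A=51/25 = ((306/125)·6²/2 - (51/25)·6 - 17·(6-4))/200000 = -17/1562500 rad
Superposition: θ = Σ θ_i = 2007/6250000 rad ≈ 0.000321 rad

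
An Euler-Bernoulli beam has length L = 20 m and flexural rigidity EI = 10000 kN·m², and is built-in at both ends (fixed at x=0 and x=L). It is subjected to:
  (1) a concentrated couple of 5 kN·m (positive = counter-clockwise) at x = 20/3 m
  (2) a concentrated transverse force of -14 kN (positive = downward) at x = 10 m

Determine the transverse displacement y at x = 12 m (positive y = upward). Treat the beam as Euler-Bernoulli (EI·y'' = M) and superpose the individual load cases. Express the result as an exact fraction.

y(12) = 308/5625 m

Load 1 — applied couple M₀=5 kN·m at a=20/3 m (b=L-a=40/3):
  y_1 = (R_Ax³/6 - M_Ax²/2 - M₀(x-a)²/2)/EI  [x>a] with R_A=1/3, M_A=0 = ((1/3)·12³/6 - 0·12²/2 - 5·(12-(20/3))²/2)/10000 = 14/5625 m
Load 2 — point force P=-14 kN at a=10 m (b=L-a=10):
  y_2 = -Pa²(L-x)²(3bL-(3b+a)(L-x))/(6L³EI)  [x>a] = -(-14)·10²·(20-12)²·(3·10·20-(3·10+10)·(20-12))/(6·20³·10000) = 98/1875 m
Superposition: y = Σ y_i = 308/5625 m ≈ 0.054756 m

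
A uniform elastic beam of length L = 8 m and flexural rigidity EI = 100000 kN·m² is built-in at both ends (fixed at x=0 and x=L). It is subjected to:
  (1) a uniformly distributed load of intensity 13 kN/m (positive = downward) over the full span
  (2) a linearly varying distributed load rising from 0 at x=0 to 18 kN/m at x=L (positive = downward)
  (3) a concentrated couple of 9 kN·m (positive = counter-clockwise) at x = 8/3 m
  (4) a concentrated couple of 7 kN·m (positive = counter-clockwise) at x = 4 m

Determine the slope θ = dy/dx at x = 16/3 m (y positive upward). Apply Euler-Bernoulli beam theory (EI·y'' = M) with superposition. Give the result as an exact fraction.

θ(16/3) = 3289/5062500 rad

Load 1 — uniform load w=13 kN/m over full span:
  θ_1 = -wx(L-x)(L-2x)/(12EI) = -13·(16/3)·(8-(16/3))·(8-2·(16/3))/(12·100000) = 104/253125 rad
Load 2 — triangular load w₀=18 kN/m (0→w₀ over full span):
  θ_2 = -w₀(2x(L-x)(L-2x)(x+2L)+x²(L-x)²)/(120LEI) = -18·(2·(16/3)·(8-(16/3))·(8-2·(16/3))·((16/3)+2·8)+(16/3)²·(8-(16/3))²)/(120·8·100000) = 112/421875 rad
Load 3 — applied couple M₀=9 kN·m at a=8/3 m (b=L-a=16/3):
  θ_3 = (R_Ax²/2 - M_Ax - M₀(x-a))/EI  [x>a] with R_A=3/2, M_A=0 = ((3/2)·(16/3)²/2 - 0·(16/3) - 9·((16/3)-(8/3)))/100000 = -1/37500 rad
Load 4 — applied couple M₀=7 kN·m at a=4 m (b=L-a=4):
  θ_4 = (R_Ax²/2 - M_Ax - M₀(x-a))/EI  [x>a] with R_A=21/16, M_A=7/4 = ((21/16)·(16/3)²/2 - (7/4)·(16/3) - 7·((16/3)-4))/100000 = 0 rad
Superposition: θ = Σ θ_i = 3289/5062500 rad ≈ 0.000650 rad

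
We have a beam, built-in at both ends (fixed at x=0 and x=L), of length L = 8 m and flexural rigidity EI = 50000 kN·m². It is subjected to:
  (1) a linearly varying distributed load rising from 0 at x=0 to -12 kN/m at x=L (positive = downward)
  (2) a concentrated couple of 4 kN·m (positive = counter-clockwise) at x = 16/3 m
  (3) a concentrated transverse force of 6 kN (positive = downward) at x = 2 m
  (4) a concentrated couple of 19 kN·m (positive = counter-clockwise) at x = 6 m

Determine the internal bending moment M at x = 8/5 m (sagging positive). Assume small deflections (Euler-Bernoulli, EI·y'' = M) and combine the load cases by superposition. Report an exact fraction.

Load 1 — triangular load w₀=-12 kN/m (0→w₀ over full span):
  M_1 = 3w₀Lx/20 - w₀L²/30 - w₀x³/(6L) = 3·(-12)·8·(8/5)/20 - (-12)·8²/30 - (-12)·(8/5)³/(6·8) = 448/125 kN·m
Load 2 — applied couple M₀=4 kN·m at a=16/3 m (b=L-a=8/3):
  M_2 = R_Ax - M_A  [x≤a] with R_A=2/3, M_A=4/3 = (2/3)·(8/5) - (4/3) = -4/15 kN·m
Load 3 — point force P=6 kN at a=2 m (b=L-a=6):
  M_3 = Pb²(3a+b)x/L³ - Pab²/L²  [x≤a] = 6·6²·(3·2+6)·(8/5)/8³ - 6·2·6²/8² = 27/20 kN·m
Load 4 — applied couple M₀=19 kN·m at a=6 m (b=L-a=2):
  M_4 = R_Ax - M_A  [x≤a] with R_A=171/64, M_A=95/16 = (171/64)·(8/5) - (95/16) = -133/80 kN·m
Superposition: M = Σ M_i = 18029/6000 kN·m ≈ 3.004833 kN·m

M(8/5) = 18029/6000 kN·m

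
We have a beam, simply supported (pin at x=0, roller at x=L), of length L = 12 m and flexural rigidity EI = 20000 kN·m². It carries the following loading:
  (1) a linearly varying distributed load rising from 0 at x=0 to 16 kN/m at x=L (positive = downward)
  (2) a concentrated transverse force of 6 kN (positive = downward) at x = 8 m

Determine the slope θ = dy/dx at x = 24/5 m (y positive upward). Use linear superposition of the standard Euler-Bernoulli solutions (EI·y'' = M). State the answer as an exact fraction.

Load 1 — triangular load w₀=16 kN/m (0→w₀ over full span):
  θ_1 = -w₀(7L⁴-30L²x²+15x⁴)/(360LEI) = -16·(7·12⁴-30·12²·(24/5)²+15·(24/5)⁴)/(360·12·20000) = -3876/390625 rad
Load 2 — point force P=6 kN at a=8 m (b=L-a=4):
  θ_2 = -Pb(L²-b²-3x²)/(6LEI)  [x≤a] = -6·4·(12²-4²-3·(24/5)²)/(6·12·20000) = -46/46875 rad
Superposition: θ = Σ θ_i = -12778/1171875 rad ≈ -0.010904 rad

θ(24/5) = -12778/1171875 rad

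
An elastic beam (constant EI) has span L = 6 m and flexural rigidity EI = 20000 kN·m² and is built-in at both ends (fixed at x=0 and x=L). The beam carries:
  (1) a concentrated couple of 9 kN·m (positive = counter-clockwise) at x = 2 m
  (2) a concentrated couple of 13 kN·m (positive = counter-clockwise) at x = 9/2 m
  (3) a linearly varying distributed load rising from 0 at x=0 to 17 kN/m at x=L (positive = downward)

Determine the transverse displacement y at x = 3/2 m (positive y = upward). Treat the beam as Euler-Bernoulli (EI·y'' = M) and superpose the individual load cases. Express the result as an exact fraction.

Load 1 — applied couple M₀=9 kN·m at a=2 m (b=L-a=4):
  y_1 = (R_Ax³/6 - M_Ax²/2)/EI  [x≤a] with R_A=2, M_A=0 = (2·(3/2)³/6 - 0·(3/2)²/2)/20000 = 9/160000 m
Load 2 — applied couple M₀=13 kN·m at a=9/2 m (b=L-a=3/2):
  y_2 = (R_Ax³/6 - M_Ax²/2)/EI  [x≤a] with R_A=39/16, M_A=65/16 = ((39/16)·(3/2)³/6 - (65/16)·(3/2)²/2)/20000 = -819/5120000 m
Load 3 — triangular load w₀=17 kN/m (0→w₀ over full span):
  y_3 = -w₀x²(L-x)²(x+2L)/(120LEI) = -17·(3/2)²·(6-(3/2))²·((3/2)+2·6)/(120·6·20000) = -37179/51200000 m
Superposition: y = Σ y_i = -42489/51200000 m ≈ -0.000830 m

y(3/2) = -42489/51200000 m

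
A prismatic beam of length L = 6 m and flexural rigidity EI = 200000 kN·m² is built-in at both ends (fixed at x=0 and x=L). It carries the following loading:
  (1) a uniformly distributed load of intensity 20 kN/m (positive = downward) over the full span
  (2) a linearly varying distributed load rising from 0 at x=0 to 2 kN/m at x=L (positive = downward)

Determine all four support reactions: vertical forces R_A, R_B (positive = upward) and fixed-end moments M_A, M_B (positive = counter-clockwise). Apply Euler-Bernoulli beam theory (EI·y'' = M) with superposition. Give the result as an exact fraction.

R_A = 309/5 kN, M_A = 312/5 kN·m, R_B = 321/5 kN, M_B = -318/5 kN·m

Load 1 — uniform load w=20 kN/m over full span:
  R_A = wL/2 = 20·6/2 = 60 kN
  M_A = wL²/12 = 20·6²/12 = 60 kN·m
  R_B = wL/2 = 20·6/2 = 60 kN
  M_B = -wL²/12 = -20·6²/12 = -60 kN·m
Load 2 — triangular load w₀=2 kN/m (0→w₀ over full span):
  R_A = 3w₀L/20 = 3·2·6/20 = 9/5 kN
  M_A = w₀L²/30 = 2·6²/30 = 12/5 kN·m
  R_B = 7w₀L/20 = 7·2·6/20 = 21/5 kN
  M_B = -w₀L²/20 = -2·6²/20 = -18/5 kN·m
Superposition: R_A = 309/5 kN, M_A = 312/5 kN·m, R_B = 321/5 kN, M_B = -318/5 kN·m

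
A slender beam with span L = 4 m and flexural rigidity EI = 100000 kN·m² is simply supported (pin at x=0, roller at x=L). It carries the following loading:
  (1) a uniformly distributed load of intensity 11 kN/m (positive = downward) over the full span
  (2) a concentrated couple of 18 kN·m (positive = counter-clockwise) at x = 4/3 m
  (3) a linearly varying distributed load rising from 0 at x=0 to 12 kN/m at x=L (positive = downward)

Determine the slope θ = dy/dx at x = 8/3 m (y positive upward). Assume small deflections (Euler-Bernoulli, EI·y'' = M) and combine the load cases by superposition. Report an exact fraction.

Load 1 — uniform load w=11 kN/m over full span:
  θ_1 = -w(L³-6Lx²+4x³)/(24EI) = -11·(4³-6·4·(8/3)²+4·(8/3)³)/(24·100000) = 143/1012500 rad
Load 2 — applied couple M₀=18 kN·m at a=4/3 m (b=L-a=8/3):
  θ_2 = (M₀x²/(2L)-M₀(x-a)+C₁)/EI  [x>a] with C₁=M₀(3b²-L²)/(6L)=4 = (18·(8/3)²/(2·4)-18·((8/3)-(4/3))+4)/100000 = -1/25000 rad
Load 3 — triangular load w₀=12 kN/m (0→w₀ over full span):
  θ_3 = -w₀(7L⁴-30L²x²+15x⁴)/(360LEI) = -12·(7·4⁴-30·4²·(8/3)²+15·(8/3)⁴)/(360·4·100000) = 91/1265625 rad
Superposition: θ = Σ θ_i = 1753/10125000 rad ≈ 0.000173 rad

θ(8/3) = 1753/10125000 rad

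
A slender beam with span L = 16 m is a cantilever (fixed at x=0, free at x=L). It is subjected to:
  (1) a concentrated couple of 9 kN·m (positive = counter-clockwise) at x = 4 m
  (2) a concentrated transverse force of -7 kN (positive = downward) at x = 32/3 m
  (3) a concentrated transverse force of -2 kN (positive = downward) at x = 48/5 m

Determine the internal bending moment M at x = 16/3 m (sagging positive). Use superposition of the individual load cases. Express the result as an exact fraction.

M(16/3) = 688/15 kN·m

Load 1 — applied couple M₀=9 kN·m at a=4 m (b=L-a=12):
  M_1 = 0  [x>a] = 0 kN·m
Load 2 — point force P=-7 kN at a=32/3 m (b=L-a=16/3):
  M_2 = -P(a-x)  [x≤a] = -(-7)·((32/3)-(16/3)) = 112/3 kN·m
Load 3 — point force P=-2 kN at a=48/5 m (b=L-a=32/5):
  M_3 = -P(a-x)  [x≤a] = -(-2)·((48/5)-(16/3)) = 128/15 kN·m
Superposition: M = Σ M_i = 688/15 kN·m ≈ 45.866667 kN·m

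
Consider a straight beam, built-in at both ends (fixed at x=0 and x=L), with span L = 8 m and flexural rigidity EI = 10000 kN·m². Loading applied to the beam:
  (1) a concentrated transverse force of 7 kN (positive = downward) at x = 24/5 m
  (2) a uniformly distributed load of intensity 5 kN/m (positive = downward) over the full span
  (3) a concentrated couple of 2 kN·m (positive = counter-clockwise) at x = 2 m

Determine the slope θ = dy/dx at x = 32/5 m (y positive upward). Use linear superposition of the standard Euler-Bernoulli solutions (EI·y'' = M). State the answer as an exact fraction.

Load 1 — point force P=7 kN at a=24/5 m (b=L-a=16/5):
  θ_1 = Pa²(L-x)(2bL-(3b+a)(L-x))/(2L³EI)  [x>a] = 7·(24/5)²·(8-(32/5))·(2·(16/5)·8-(3·(16/5)+(24/5))·(8-(32/5)))/(2·8³·10000) = 1386/1953125 rad
Load 2 — uniform load w=5 kN/m over full span:
  θ_2 = -wx(L-x)(L-2x)/(12EI) = -5·(32/5)·(8-(32/5))·(8-2·(32/5))/(12·10000) = 32/15625 rad
Load 3 — applied couple M₀=2 kN·m at a=2 m (b=L-a=6):
  θ_3 = (R_Ax²/2 - M_Ax - M₀(x-a))/EI  [x>a] with R_A=9/32, M_A=-3/8 = ((9/32)·(32/5)²/2 - (-3/8)·(32/5) - 2·((32/5)-2))/10000 = -1/15625 rad
Superposition: θ = Σ θ_i = 5261/1953125 rad ≈ 0.002694 rad

θ(32/5) = 5261/1953125 rad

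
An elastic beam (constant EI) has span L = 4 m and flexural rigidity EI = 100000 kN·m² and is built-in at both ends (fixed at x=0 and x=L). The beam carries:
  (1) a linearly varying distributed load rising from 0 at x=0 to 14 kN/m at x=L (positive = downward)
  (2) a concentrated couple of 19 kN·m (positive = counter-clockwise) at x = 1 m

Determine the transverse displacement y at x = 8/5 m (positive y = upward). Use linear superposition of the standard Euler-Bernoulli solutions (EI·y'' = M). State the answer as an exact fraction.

y(8/5) = 20601/3125000000 m

Load 1 — triangular load w₀=14 kN/m (0→w₀ over full span):
  y_1 = -w₀x²(L-x)²(x+2L)/(120LEI) = -14·(8/5)²·(4-(8/5))²·((8/5)+2·4)/(120·4·100000) = -2016/48828125 m
Load 2 — applied couple M₀=19 kN·m at a=1 m (b=L-a=3):
  y_2 = (R_Ax³/6 - M_Ax²/2 - M₀(x-a)²/2)/EI  [x>a] with R_A=171/32, M_A=-57/16 = ((171/32)·(8/5)³/6 - (-57/16)·(8/5)²/2 - 19·((8/5)-1)²/2)/100000 = 1197/25000000 m
Superposition: y = Σ y_i = 20601/3125000000 m ≈ 0.000007 m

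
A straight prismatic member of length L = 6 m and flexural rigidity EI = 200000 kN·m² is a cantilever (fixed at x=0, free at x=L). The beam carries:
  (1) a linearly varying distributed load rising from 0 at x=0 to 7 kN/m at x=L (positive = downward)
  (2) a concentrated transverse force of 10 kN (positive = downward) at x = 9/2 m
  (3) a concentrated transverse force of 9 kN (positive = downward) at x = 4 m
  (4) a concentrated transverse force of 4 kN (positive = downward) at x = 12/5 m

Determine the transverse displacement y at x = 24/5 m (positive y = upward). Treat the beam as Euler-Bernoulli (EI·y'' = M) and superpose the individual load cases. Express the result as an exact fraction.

y(24/5) = -154398201/25000000000 m

Load 1 — triangular load w₀=7 kN/m (0→w₀ over full span):
  y_1 = (w₀Lx³/12-w₀L²x²/6-w₀x⁵/(120L))/EI = (7·6·(24/5)³/12-7·6²·(24/5)²/6-7·(24/5)⁵/(120·6))/200000 = -147798/48828125 m
Load 2 — point force P=10 kN at a=9/2 m (b=L-a=3/2):
  y_2 = -Pa²(3x-a)/(6EI)  [x>a] = -10·(9/2)²·(3·(24/5)-(9/2))/(6·200000) = -2673/1600000 m
Load 3 — point force P=9 kN at a=4 m (b=L-a=2):
  y_3 = -Pa²(3x-a)/(6EI)  [x>a] = -9·4²·(3·(24/5)-4)/(6·200000) = -39/31250 m
Load 4 — point force P=4 kN at a=12/5 m (b=L-a=18/5):
  y_4 = -Pa²(3x-a)/(6EI)  [x>a] = -4·(12/5)²·(3·(24/5)-(12/5))/(6·200000) = -18/78125 m
Superposition: y = Σ y_i = -154398201/25000000000 m ≈ -0.006176 m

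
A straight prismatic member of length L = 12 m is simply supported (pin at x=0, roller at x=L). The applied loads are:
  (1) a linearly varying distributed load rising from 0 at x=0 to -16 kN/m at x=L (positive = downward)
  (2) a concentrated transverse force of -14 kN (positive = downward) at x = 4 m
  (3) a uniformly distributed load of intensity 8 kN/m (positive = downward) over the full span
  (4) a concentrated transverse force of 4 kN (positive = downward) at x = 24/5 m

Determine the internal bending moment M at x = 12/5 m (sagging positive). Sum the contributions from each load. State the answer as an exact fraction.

Load 1 — triangular load w₀=-16 kN/m (0→w₀ over full span):
  M_1 = w₀Lx/6 - w₀x³/(6L) = (-16)·12·(12/5)/6 - (-16)·(12/5)³/(6·12) = -9216/125 kN·m
Load 2 — point force P=-14 kN at a=4 m (b=L-a=8):
  M_2 = Pbx/L  [x≤a] = (-14)·8·(12/5)/12 = -112/5 kN·m
Load 3 — uniform load w=8 kN/m over full span:
  M_3 = wx(L-x)/2 = 8·(12/5)·(12-(12/5))/2 = 2304/25 kN·m
Load 4 — point force P=4 kN at a=24/5 m (b=L-a=36/5):
  M_4 = Pbx/L  [x≤a] = 4·(36/5)·(12/5)/12 = 144/25 kN·m
Superposition: M = Σ M_i = 224/125 kN·m ≈ 1.792000 kN·m

M(12/5) = 224/125 kN·m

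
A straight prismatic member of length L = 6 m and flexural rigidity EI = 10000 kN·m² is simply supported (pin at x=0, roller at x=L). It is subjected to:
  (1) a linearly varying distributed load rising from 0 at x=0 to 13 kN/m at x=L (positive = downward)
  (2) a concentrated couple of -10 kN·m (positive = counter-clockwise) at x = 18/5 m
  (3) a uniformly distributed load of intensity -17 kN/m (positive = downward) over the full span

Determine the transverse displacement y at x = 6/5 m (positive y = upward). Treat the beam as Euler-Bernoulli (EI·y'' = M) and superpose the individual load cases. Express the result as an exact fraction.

Load 1 — triangular load w₀=13 kN/m (0→w₀ over full span):
  y_1 = -w₀x(7L⁴-10L²x²+3x⁴)/(360LEI) = -13·(6/5)·(7·6⁴-10·6²·(6/5)²+3·(6/5)⁴)/(360·6·10000) = -60372/9765625 m
Load 2 — applied couple M₀=-10 kN·m at a=18/5 m (b=L-a=12/5):
  y_2 = (M₀x³/(6L)+C₁x)/EI  [x≤a] with C₁=M₀(3b²-L²)/(6L)=26/5 = ((-10)·(6/5)³/(6·6)+(26/5)·(6/5))/10000 = 9/15625 m
Load 3 — uniform load w=-17 kN/m over full span:
  y_3 = -wx(L³-2Lx²+x³)/(24EI) = -(-17)·(6/5)·(6³-2·6·(6/5)²+(6/5)³)/(24·10000) = 13311/781250 m
Superposition: y = Σ y_i = 223281/19531250 m ≈ 0.011432 m

y(6/5) = 223281/19531250 m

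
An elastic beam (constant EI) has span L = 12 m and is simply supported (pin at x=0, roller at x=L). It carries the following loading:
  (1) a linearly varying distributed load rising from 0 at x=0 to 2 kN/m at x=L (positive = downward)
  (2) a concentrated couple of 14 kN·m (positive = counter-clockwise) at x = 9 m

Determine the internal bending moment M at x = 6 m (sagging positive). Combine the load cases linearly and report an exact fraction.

Load 1 — triangular load w₀=2 kN/m (0→w₀ over full span):
  M_1 = w₀Lx/6 - w₀x³/(6L) = 2·12·6/6 - 2·6³/(6·12) = 18 kN·m
Load 2 — applied couple M₀=14 kN·m at a=9 m (b=L-a=3):
  M_2 = M₀x/L  [x≤a] = 14·6/12 = 7 kN·m
Superposition: M = Σ M_i = 25 kN·m ≈ 25.000000 kN·m

M(6) = 25 kN·m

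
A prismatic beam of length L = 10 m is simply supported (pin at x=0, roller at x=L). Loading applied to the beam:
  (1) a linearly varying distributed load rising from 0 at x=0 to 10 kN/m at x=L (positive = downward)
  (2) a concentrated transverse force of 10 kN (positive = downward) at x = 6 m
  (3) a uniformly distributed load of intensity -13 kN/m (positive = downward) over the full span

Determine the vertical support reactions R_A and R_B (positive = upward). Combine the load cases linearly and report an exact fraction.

Load 1 — triangular load w₀=10 kN/m (0→w₀ over full span):
  R_A = w₀L/6 = 10·10/6 = 50/3 kN
  R_B = w₀L/3 = 10·10/3 = 100/3 kN
Load 2 — point force P=10 kN at a=6 m (b=L-a=4):
  R_A = Pb/L = 10·4/10 = 4 kN
  R_B = Pa/L = 10·6/10 = 6 kN
Load 3 — uniform load w=-13 kN/m over full span:
  R_A = wL/2 = (-13)·10/2 = -65 kN
  R_B = wL/2 = (-13)·10/2 = -65 kN
Superposition: R_A = -133/3 kN, R_B = -77/3 kN

R_A = -133/3 kN, R_B = -77/3 kN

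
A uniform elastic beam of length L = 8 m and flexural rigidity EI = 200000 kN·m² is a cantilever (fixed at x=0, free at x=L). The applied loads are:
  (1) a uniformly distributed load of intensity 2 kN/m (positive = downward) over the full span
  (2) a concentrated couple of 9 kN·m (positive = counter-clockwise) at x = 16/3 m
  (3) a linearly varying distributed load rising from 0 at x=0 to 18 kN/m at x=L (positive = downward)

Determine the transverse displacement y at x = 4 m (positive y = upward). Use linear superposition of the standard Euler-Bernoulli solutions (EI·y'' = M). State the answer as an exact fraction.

y(4) = -4901/375000 m

Load 1 — uniform load w=2 kN/m over full span:
  y_1 = -wx²(x²-4Lx+6L²)/(24EI) = -2·4²·(4²-4·8·4+6·8²)/(24·200000) = -17/9375 m
Load 2 — applied couple M₀=9 kN·m at a=16/3 m (b=L-a=8/3):
  y_2 = M₀x²/(2EI)  [x≤a] = 9·4²/(2·200000) = 9/25000 m
Load 3 — triangular load w₀=18 kN/m (0→w₀ over full span):
  y_3 = (w₀Lx³/12-w₀L²x²/6-w₀x⁵/(120L))/EI = (18·8·4³/12-18·8²·4²/6-18·4⁵/(120·8))/200000 = -363/31250 m
Superposition: y = Σ y_i = -4901/375000 m ≈ -0.013069 m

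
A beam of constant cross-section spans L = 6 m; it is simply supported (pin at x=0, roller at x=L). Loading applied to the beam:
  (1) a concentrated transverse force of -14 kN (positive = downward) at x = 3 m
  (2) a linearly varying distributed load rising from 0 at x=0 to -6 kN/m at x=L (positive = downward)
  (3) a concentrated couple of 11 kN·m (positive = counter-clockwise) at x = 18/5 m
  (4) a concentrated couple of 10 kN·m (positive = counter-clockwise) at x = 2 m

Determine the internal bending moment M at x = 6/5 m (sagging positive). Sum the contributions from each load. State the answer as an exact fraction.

M(6/5) = -1389/125 kN·m

Load 1 — point force P=-14 kN at a=3 m (b=L-a=3):
  M_1 = Pbx/L  [x≤a] = (-14)·3·(6/5)/6 = -42/5 kN·m
Load 2 — triangular load w₀=-6 kN/m (0→w₀ over full span):
  M_2 = w₀Lx/6 - w₀x³/(6L) = (-6)·6·(6/5)/6 - (-6)·(6/5)³/(6·6) = -864/125 kN·m
Load 3 — applied couple M₀=11 kN·m at a=18/5 m (b=L-a=12/5):
  M_3 = M₀x/L  [x≤a] = 11·(6/5)/6 = 11/5 kN·m
Load 4 — applied couple M₀=10 kN·m at a=2 m (b=L-a=4):
  M_4 = M₀x/L  [x≤a] = 10·(6/5)/6 = 2 kN·m
Superposition: M = Σ M_i = -1389/125 kN·m ≈ -11.112000 kN·m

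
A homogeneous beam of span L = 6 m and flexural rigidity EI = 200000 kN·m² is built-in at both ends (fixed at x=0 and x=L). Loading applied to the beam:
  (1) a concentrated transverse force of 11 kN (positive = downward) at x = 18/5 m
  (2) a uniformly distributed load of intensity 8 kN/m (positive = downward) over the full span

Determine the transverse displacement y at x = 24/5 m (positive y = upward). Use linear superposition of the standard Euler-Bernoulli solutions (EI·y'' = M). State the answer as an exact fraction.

y(24/5) = -61911/781250000 m

Load 1 — point force P=11 kN at a=18/5 m (b=L-a=12/5):
  y_1 = -Pa²(L-x)²(3bL-(3b+a)(L-x))/(6L³EI)  [x>a] = -11·(18/5)²·(6-(24/5))²·(3·(12/5)·6-(3·(12/5)+(18/5))·(6-(24/5)))/(6·6³·200000) = -18711/781250000 m
Load 2 — uniform load w=8 kN/m over full span:
  y_2 = -wx²(L-x)²/(24EI) = -8·(24/5)²·(6-(24/5))²/(24·200000) = -108/1953125 m
Superposition: y = Σ y_i = -61911/781250000 m ≈ -0.000079 m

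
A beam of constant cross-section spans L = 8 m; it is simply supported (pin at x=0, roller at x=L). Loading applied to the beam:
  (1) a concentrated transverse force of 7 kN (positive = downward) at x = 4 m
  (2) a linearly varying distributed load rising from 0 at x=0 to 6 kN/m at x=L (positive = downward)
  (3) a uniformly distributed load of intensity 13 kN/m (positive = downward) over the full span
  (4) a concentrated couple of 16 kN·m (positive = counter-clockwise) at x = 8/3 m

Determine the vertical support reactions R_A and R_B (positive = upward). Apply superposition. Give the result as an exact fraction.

Load 1 — point force P=7 kN at a=4 m (b=L-a=4):
  R_A = Pb/L = 7·4/8 = 7/2 kN
  R_B = Pa/L = 7·4/8 = 7/2 kN
Load 2 — triangular load w₀=6 kN/m (0→w₀ over full span):
  R_A = w₀L/6 = 6·8/6 = 8 kN
  R_B = w₀L/3 = 6·8/3 = 16 kN
Load 3 — uniform load w=13 kN/m over full span:
  R_A = wL/2 = 13·8/2 = 52 kN
  R_B = wL/2 = 13·8/2 = 52 kN
Load 4 — applied couple M₀=16 kN·m at a=8/3 m (b=L-a=16/3):
  R_A = M₀/L = 16/8 = 2 kN
  R_B = -M₀/L = -16/8 = -2 kN
Superposition: R_A = 131/2 kN, R_B = 139/2 kN

R_A = 131/2 kN, R_B = 139/2 kN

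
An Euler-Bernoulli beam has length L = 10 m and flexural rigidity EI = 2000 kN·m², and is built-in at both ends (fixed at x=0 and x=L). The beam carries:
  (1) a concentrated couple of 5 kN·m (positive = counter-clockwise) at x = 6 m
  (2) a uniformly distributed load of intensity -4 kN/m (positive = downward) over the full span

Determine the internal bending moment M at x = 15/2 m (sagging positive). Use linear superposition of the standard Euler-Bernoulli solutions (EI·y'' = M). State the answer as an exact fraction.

M(15/2) = -161/30 kN·m

Load 1 — applied couple M₀=5 kN·m at a=6 m (b=L-a=4):
  M_1 = R_Ax - M_A - M₀  [x>a] with R_A=18/25, M_A=8/5 = (18/25)·(15/2) - (8/5) - 5 = -6/5 kN·m
Load 2 — uniform load w=-4 kN/m over full span:
  M_2 = wLx/2 - wL²/12 - wx²/2 = (-4)·10·(15/2)/2 - (-4)·10²/12 - (-4)·(15/2)²/2 = -25/6 kN·m
Superposition: M = Σ M_i = -161/30 kN·m ≈ -5.366667 kN·m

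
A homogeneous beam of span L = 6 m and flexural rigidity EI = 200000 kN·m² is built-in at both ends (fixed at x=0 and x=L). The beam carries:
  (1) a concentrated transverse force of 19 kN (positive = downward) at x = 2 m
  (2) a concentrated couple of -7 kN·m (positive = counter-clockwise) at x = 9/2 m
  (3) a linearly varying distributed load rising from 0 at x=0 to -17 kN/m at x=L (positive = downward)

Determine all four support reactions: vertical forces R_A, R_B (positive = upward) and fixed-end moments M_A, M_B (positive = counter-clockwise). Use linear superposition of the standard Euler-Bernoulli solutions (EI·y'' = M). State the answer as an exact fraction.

Load 1 — point force P=19 kN at a=2 m (b=L-a=4):
  R_A = Pb²(3a+b)/L³ = 19·4²·(3·2+4)/6³ = 380/27 kN
  M_A = Pab²/L² = 19·2·4²/6² = 152/9 kN·m
  R_B = Pa²(a+3b)/L³ = 19·2²·(2+3·4)/6³ = 133/27 kN
  M_B = -Pa²b/L² = -19·2²·4/6² = -76/9 kN·m
Load 2 — applied couple M₀=-7 kN·m at a=9/2 m (b=L-a=3/2):
  R_A = 6M₀ab/L³ = 6·(-7)·(9/2)·(3/2)/6³ = -21/16 kN
  M_A = M₀b(2a-b)/L² = (-7)·(3/2)·(2·(9/2)-(3/2))/6² = -35/16 kN·m
  R_B = -6M₀ab/L³ = -6·(-7)·(9/2)·(3/2)/6³ = 21/16 kN
  M_B = M₀a(2b-a)/L² = (-7)·(9/2)·(2·(3/2)-(9/2))/6² = 21/16 kN·m
Load 3 — triangular load w₀=-17 kN/m (0→w₀ over full span):
  R_A = 3w₀L/20 = 3·(-17)·6/20 = -153/10 kN
  M_A = w₀L²/30 = (-17)·6²/30 = -102/5 kN·m
  R_B = 7w₀L/20 = 7·(-17)·6/20 = -357/10 kN
  M_B = -w₀L²/20 = -(-17)·6²/20 = 153/5 kN·m
Superposition: R_A = -5483/2160 kN, M_A = -4103/720 kN·m, R_B = -63637/2160 kN, M_B = 16897/720 kN·m

R_A = -5483/2160 kN, M_A = -4103/720 kN·m, R_B = -63637/2160 kN, M_B = 16897/720 kN·m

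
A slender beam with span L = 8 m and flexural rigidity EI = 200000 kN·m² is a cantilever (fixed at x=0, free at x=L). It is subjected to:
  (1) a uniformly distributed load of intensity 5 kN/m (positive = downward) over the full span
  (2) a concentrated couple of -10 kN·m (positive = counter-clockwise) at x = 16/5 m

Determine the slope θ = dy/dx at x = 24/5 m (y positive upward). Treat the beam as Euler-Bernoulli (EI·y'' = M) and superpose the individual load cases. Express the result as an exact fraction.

Load 1 — uniform load w=5 kN/m over full span:
  θ_1 = -wx(x²-3Lx+3L²)/(6EI) = -5·(24/5)·((24/5)²-3·8·(24/5)+3·8²)/(6·200000) = -156/78125 rad
Load 2 — applied couple M₀=-10 kN·m at a=16/5 m (b=L-a=24/5):
  θ_2 = M₀a/EI  [x>a] = (-10)·(16/5)/200000 = -1/6250 rad
Superposition: θ = Σ θ_i = -337/156250 rad ≈ -0.002157 rad

θ(24/5) = -337/156250 rad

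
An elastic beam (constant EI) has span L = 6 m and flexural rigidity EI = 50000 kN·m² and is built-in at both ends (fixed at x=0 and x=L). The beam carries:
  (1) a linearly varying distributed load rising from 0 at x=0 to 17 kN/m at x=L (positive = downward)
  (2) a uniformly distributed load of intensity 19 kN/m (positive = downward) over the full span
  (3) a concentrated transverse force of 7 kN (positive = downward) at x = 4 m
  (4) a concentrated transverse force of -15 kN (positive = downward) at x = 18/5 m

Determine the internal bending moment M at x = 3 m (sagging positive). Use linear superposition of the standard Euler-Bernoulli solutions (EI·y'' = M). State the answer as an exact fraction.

M(3) = 2183/60 kN·m

Load 1 — triangular load w₀=17 kN/m (0→w₀ over full span):
  M_1 = 3w₀Lx/20 - w₀L²/30 - w₀x³/(6L) = 3·17·6·3/20 - 17·6²/30 - 17·3³/(6·6) = 51/4 kN·m
Load 2 — uniform load w=19 kN/m over full span:
  M_2 = wLx/2 - wL²/12 - wx²/2 = 19·6·3/2 - 19·6²/12 - 19·3²/2 = 57/2 kN·m
Load 3 — point force P=7 kN at a=4 m (b=L-a=2):
  M_3 = Pb²(3a+b)x/L³ - Pab²/L²  [x≤a] = 7·2²·(3·4+2)·3/6³ - 7·4·2²/6² = 7/3 kN·m
Load 4 — point force P=-15 kN at a=18/5 m (b=L-a=12/5):
  M_4 = Pb²(3a+b)x/L³ - Pab²/L²  [x≤a] = (-15)·(12/5)²·(3·(18/5)+(12/5))·3/6³ - (-15)·(18/5)·(12/5)²/6² = -36/5 kN·m
Superposition: M = Σ M_i = 2183/60 kN·m ≈ 36.383333 kN·m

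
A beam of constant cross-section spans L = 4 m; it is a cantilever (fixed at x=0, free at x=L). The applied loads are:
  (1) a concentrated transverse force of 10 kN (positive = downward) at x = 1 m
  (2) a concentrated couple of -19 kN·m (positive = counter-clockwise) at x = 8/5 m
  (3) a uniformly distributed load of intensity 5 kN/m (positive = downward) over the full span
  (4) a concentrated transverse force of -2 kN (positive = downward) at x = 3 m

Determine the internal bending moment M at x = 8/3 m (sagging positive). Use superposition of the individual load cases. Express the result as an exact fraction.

Load 1 — point force P=10 kN at a=1 m (b=L-a=3):
  M_1 = 0  [x>a] = 0 kN·m
Load 2 — applied couple M₀=-19 kN·m at a=8/5 m (b=L-a=12/5):
  M_2 = 0  [x>a] = 0 kN·m
Load 3 — uniform load w=5 kN/m over full span:
  M_3 = -w(L-x)²/2 = -5·(4-(8/3))²/2 = -40/9 kN·m
Load 4 — point force P=-2 kN at a=3 m (b=L-a=1):
  M_4 = -P(a-x)  [x≤a] = -(-2)·(3-(8/3)) = 2/3 kN·m
Superposition: M = Σ M_i = -34/9 kN·m ≈ -3.777778 kN·m

M(8/3) = -34/9 kN·m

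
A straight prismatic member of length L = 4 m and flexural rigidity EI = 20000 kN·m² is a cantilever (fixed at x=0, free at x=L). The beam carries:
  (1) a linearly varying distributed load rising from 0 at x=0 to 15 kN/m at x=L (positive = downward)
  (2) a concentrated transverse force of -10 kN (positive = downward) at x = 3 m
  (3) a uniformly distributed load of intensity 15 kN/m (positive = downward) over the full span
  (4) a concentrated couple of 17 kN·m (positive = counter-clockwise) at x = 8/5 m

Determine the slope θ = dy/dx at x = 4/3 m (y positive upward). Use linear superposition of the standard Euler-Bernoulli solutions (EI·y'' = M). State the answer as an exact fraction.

θ(4/3) = -2821/405000 rad

Load 1 — triangular load w₀=15 kN/m (0→w₀ over full span):
  θ_1 = (w₀Lx²/4-w₀L²x/3-w₀x⁴/(24L))/EI = (15·4·(4/3)²/4-15·4²·(4/3)/3-15·(4/3)⁴/(24·4))/20000 = -163/40500 rad
Load 2 — point force P=-10 kN at a=3 m (b=L-a=1):
  θ_2 = -Px(2a-x)/(2EI)  [x≤a] = -(-10)·(4/3)·(2·3-(4/3))/(2·20000) = 7/4500 rad
Load 3 — uniform load w=15 kN/m over full span:
  θ_3 = -wx(x²-3Lx+3L²)/(6EI) = -15·(4/3)·((4/3)²-3·4·(4/3)+3·4²)/(6·20000) = -19/3375 rad
Load 4 — applied couple M₀=17 kN·m at a=8/5 m (b=L-a=12/5):
  θ_4 = M₀x/EI  [x≤a] = 17·(4/3)/20000 = 17/15000 rad
Superposition: θ = Σ θ_i = -2821/405000 rad ≈ -0.006965 rad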